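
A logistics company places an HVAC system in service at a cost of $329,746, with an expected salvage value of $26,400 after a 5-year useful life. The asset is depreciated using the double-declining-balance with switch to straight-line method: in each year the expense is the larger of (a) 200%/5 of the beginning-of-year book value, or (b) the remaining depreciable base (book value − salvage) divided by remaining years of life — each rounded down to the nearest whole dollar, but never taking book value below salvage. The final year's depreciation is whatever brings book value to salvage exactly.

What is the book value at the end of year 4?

Depreciable base = $329,746 − $26,400 = $303,346.
Year 1: DB = ⌊$329,746 × 200%/5⌋ = $131,898; SL = ⌊$303,346/5⌋ = $60,669 → take DB $131,898. Book value $197,848.
Year 2: DB = ⌊$197,848 × 200%/5⌋ = $79,139; SL = ⌊$171,448/4⌋ = $42,862 → take DB $79,139. Book value $118,709.
Year 3: DB = ⌊$118,709 × 200%/5⌋ = $47,483; SL = ⌊$92,309/3⌋ = $30,769 → take DB $47,483. Book value $71,226.
Year 4: DB = ⌊$71,226 × 200%/5⌋ = $28,490; SL = ⌊$44,826/2⌋ = $22,413 → take DB $28,490. Book value $42,736.

$42,736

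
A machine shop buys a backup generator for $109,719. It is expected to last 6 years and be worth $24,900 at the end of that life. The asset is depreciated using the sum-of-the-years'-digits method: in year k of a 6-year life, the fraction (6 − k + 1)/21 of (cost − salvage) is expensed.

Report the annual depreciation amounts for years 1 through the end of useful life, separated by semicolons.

Depreciable base = $109,719 − $24,900 = $84,819.
Sum of the years' digits = 6+5+4+3+2+1 = 21.
Year 1: $84,819 × 6/21 = $24,234. Book value $85,485.
Year 2: $84,819 × 5/21 = $20,195. Book value $65,290.
Year 3: $84,819 × 4/21 = $16,156. Book value $49,134.
Year 4: $84,819 × 3/21 = $12,117. Book value $37,017.
Year 5: $84,819 × 2/21 = $8,078. Book value $28,939.
Year 6: $84,819 × 1/21 = $4,039. Book value $24,900.

$24,234; $20,195; $16,156; $12,117; $8,078; $4,039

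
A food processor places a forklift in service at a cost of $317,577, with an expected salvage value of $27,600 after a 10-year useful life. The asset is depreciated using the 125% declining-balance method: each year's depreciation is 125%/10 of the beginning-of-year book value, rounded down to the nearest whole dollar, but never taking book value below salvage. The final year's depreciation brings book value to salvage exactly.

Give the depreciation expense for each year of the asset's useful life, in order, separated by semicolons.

Depreciable base = $317,577 − $27,600 = $289,977.
Year 1: ⌊$317,577 × 125%/10⌋ = $39,697. Book value $277,880.
Year 2: ⌊$277,880 × 125%/10⌋ = $34,735. Book value $243,145.
Year 3: ⌊$243,145 × 125%/10⌋ = $30,393. Book value $212,752.
Year 4: ⌊$212,752 × 125%/10⌋ = $26,594. Book value $186,158.
Year 5: ⌊$186,158 × 125%/10⌋ = $23,269. Book value $162,889.
Year 6: ⌊$162,889 × 125%/10⌋ = $20,361. Book value $142,528.
Year 7: ⌊$142,528 × 125%/10⌋ = $17,816. Book value $124,712.
Year 8: ⌊$124,712 × 125%/10⌋ = $15,589. Book value $109,123.
Year 9: ⌊$109,123 × 125%/10⌋ = $13,640. Book value $95,483.
Year 10 (final): $95,483 − $27,600 = $67,883. Book value $27,600.

$39,697; $34,735; $30,393; $26,594; $23,269; $20,361; $17,816; $15,589; $13,640; $67,883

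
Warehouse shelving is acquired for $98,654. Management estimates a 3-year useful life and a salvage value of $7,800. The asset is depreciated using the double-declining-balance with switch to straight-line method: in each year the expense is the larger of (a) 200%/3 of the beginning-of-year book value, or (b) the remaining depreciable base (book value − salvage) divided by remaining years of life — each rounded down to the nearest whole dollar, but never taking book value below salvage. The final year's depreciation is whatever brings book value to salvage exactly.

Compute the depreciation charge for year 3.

$3,162

Depreciable base = $98,654 − $7,800 = $90,854.
Year 1: DB = ⌊$98,654 × 200%/3⌋ = $65,769; SL = ⌊$90,854/3⌋ = $30,284 → take DB $65,769. Book value $32,885.
Year 2: DB = ⌊$32,885 × 200%/3⌋ = $21,923; SL = ⌊$25,085/2⌋ = $12,542 → take DB $21,923. Book value $10,962.
Year 3 (final): $10,962 − $7,800 = $3,162. Book value $7,800.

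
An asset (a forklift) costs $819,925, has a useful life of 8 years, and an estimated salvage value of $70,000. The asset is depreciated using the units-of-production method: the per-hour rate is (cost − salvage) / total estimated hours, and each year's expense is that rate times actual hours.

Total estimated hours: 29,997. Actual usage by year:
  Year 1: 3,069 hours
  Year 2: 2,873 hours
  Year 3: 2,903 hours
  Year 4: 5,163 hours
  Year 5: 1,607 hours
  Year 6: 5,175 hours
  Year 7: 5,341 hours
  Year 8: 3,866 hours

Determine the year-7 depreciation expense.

$133,525

Depreciable base = $819,925 − $70,000 = $749,925.
Rate = $749,925 / 29,997 hours = $25 per hour.
Year 1: 3,069 × $25 = $76,725. Book value $743,200.
Year 2: 2,873 × $25 = $71,825. Book value $671,375.
Year 3: 2,903 × $25 = $72,575. Book value $598,800.
Year 4: 5,163 × $25 = $129,075. Book value $469,725.
Year 5: 1,607 × $25 = $40,175. Book value $429,550.
Year 6: 5,175 × $25 = $129,375. Book value $300,175.
Year 7: 5,341 × $25 = $133,525. Book value $166,650.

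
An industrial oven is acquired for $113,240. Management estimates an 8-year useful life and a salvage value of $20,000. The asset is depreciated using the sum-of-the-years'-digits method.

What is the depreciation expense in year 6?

$7,770

Depreciable base = $113,240 − $20,000 = $93,240.
Sum of the years' digits = 8+7+6+5+4+3+2+1 = 36.
Year 1: $93,240 × 8/36 = $20,720. Book value $92,520.
Year 2: $93,240 × 7/36 = $18,130. Book value $74,390.
Year 3: $93,240 × 6/36 = $15,540. Book value $58,850.
Year 4: $93,240 × 5/36 = $12,950. Book value $45,900.
Year 5: $93,240 × 4/36 = $10,360. Book value $35,540.
Year 6: $93,240 × 3/36 = $7,770. Book value $27,770.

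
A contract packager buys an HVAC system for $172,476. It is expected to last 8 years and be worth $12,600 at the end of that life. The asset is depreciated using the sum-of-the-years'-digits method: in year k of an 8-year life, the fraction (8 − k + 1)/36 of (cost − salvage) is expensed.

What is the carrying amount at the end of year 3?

Depreciable base = $172,476 − $12,600 = $159,876.
Sum of the years' digits = 8+7+6+5+4+3+2+1 = 36.
Year 1: $159,876 × 8/36 = $35,528. Book value $136,948.
Year 2: $159,876 × 7/36 = $31,087. Book value $105,861.
Year 3: $159,876 × 6/36 = $26,646. Book value $79,215.

$79,215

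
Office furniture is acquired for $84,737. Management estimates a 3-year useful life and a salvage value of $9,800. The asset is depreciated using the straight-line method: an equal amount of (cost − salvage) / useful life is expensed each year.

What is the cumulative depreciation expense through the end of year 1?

Depreciable base = $84,737 − $9,800 = $74,937.
Annual expense = $74,937 / 3 = $24,979.
End of year 1: book value $59,758.
Accumulated through year 1 = $84,737 − $59,758 = $24,979.

$24,979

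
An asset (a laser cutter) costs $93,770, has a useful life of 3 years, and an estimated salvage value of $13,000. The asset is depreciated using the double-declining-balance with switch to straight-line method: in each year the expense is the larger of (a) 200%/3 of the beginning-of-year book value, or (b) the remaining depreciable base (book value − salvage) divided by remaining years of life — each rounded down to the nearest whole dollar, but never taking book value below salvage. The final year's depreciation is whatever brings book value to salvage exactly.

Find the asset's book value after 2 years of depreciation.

Depreciable base = $93,770 − $13,000 = $80,770.
Year 1: DB = ⌊$93,770 × 200%/3⌋ = $62,513; SL = ⌊$80,770/3⌋ = $26,923 → take DB $62,513. Book value $31,257.
Year 2: DB = ⌊$31,257 × 200%/3⌋ = $20,838; SL = ⌊$18,257/2⌋ = $9,128 → take DB $20,838, capped at $18,257. Book value $13,000.

$13,000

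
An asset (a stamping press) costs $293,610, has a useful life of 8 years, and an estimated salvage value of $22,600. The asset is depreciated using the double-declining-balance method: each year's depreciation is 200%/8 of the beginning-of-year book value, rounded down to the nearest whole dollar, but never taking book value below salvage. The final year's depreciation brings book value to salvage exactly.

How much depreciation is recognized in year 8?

Depreciable base = $293,610 − $22,600 = $271,010.
Year 1: ⌊$293,610 × 200%/8⌋ = $73,402. Book value $220,208.
Year 2: ⌊$220,208 × 200%/8⌋ = $55,052. Book value $165,156.
Year 3: ⌊$165,156 × 200%/8⌋ = $41,289. Book value $123,867.
Year 4: ⌊$123,867 × 200%/8⌋ = $30,966. Book value $92,901.
Year 5: ⌊$92,901 × 200%/8⌋ = $23,225. Book value $69,676.
Year 6: ⌊$69,676 × 200%/8⌋ = $17,419. Book value $52,257.
Year 7: ⌊$52,257 × 200%/8⌋ = $13,064. Book value $39,193.
Year 8 (final): $39,193 − $22,600 = $16,593. Book value $22,600.

$16,593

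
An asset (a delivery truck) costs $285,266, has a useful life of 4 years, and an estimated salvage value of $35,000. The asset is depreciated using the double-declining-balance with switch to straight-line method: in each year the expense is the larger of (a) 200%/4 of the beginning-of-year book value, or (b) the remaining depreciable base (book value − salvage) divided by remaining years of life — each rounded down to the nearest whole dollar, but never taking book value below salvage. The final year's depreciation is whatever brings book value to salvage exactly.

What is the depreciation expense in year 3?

$35,658

Depreciable base = $285,266 − $35,000 = $250,266.
Year 1: DB = ⌊$285,266 × 200%/4⌋ = $142,633; SL = ⌊$250,266/4⌋ = $62,566 → take DB $142,633. Book value $142,633.
Year 2: DB = ⌊$142,633 × 200%/4⌋ = $71,316; SL = ⌊$107,633/3⌋ = $35,877 → take DB $71,316. Book value $71,317.
Year 3: DB = ⌊$71,317 × 200%/4⌋ = $35,658; SL = ⌊$36,317/2⌋ = $18,158 → take DB $35,658. Book value $35,659.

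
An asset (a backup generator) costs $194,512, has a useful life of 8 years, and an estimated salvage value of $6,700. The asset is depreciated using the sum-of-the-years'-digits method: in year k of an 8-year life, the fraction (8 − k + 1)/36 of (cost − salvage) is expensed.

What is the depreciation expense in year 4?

Depreciable base = $194,512 − $6,700 = $187,812.
Sum of the years' digits = 8+7+6+5+4+3+2+1 = 36.
Year 1: $187,812 × 8/36 = $41,736. Book value $152,776.
Year 2: $187,812 × 7/36 = $36,519. Book value $116,257.
Year 3: $187,812 × 6/36 = $31,302. Book value $84,955.
Year 4: $187,812 × 5/36 = $26,085. Book value $58,870.

$26,085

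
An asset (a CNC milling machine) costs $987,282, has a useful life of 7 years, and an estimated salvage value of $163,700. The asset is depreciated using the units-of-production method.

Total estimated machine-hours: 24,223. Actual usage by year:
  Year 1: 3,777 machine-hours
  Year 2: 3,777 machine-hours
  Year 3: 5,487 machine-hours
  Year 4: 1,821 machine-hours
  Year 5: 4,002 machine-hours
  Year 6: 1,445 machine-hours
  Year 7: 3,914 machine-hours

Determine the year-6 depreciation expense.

Depreciable base = $987,282 − $163,700 = $823,582.
Rate = $823,582 / 24,223 machine-hours = $34 per machine-hour.
Year 1: 3,777 × $34 = $128,418. Book value $858,864.
Year 2: 3,777 × $34 = $128,418. Book value $730,446.
Year 3: 5,487 × $34 = $186,558. Book value $543,888.
Year 4: 1,821 × $34 = $61,914. Book value $481,974.
Year 5: 4,002 × $34 = $136,068. Book value $345,906.
Year 6: 1,445 × $34 = $49,130. Book value $296,776.

$49,130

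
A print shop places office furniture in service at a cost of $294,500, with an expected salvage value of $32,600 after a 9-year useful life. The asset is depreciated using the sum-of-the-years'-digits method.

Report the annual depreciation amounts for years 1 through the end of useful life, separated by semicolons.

Depreciable base = $294,500 − $32,600 = $261,900.
Sum of the years' digits = 9+8+7+6+5+4+3+2+1 = 45.
Year 1: $261,900 × 9/45 = $52,380. Book value $242,120.
Year 2: $261,900 × 8/45 = $46,560. Book value $195,560.
Year 3: $261,900 × 7/45 = $40,740. Book value $154,820.
Year 4: $261,900 × 6/45 = $34,920. Book value $119,900.
Year 5: $261,900 × 5/45 = $29,100. Book value $90,800.
Year 6: $261,900 × 4/45 = $23,280. Book value $67,520.
Year 7: $261,900 × 3/45 = $17,460. Book value $50,060.
Year 8: $261,900 × 2/45 = $11,640. Book value $38,420.
Year 9: $261,900 × 1/45 = $5,820. Book value $32,600.

$52,380; $46,560; $40,740; $34,920; $29,100; $23,280; $17,460; $11,640; $5,820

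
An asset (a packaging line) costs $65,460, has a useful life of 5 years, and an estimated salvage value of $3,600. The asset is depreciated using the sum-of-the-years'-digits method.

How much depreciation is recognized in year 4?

Depreciable base = $65,460 − $3,600 = $61,860.
Sum of the years' digits = 5+4+3+2+1 = 15.
Year 1: $61,860 × 5/15 = $20,620. Book value $44,840.
Year 2: $61,860 × 4/15 = $16,496. Book value $28,344.
Year 3: $61,860 × 3/15 = $12,372. Book value $15,972.
Year 4: $61,860 × 2/15 = $8,248. Book value $7,724.

$8,248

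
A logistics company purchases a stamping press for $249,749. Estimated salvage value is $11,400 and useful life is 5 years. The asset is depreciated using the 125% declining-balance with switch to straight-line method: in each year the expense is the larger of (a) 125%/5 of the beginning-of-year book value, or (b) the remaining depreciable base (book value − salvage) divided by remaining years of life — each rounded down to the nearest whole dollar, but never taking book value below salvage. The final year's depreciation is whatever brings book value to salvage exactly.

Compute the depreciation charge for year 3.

Depreciable base = $249,749 − $11,400 = $238,349.
Year 1: DB = ⌊$249,749 × 125%/5⌋ = $62,437; SL = ⌊$238,349/5⌋ = $47,669 → take DB $62,437. Book value $187,312.
Year 2: DB = ⌊$187,312 × 125%/5⌋ = $46,828; SL = ⌊$175,912/4⌋ = $43,978 → take DB $46,828. Book value $140,484.
Year 3: DB = ⌊$140,484 × 125%/5⌋ = $35,121; SL = ⌊$129,084/3⌋ = $43,028 → take SL $43,028. Book value $97,456.

$43,028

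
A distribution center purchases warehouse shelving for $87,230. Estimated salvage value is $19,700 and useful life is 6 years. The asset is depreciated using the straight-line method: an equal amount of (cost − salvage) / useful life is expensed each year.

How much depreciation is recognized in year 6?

$11,255

Depreciable base = $87,230 − $19,700 = $67,530.
Annual expense = $67,530 / 6 = $11,255.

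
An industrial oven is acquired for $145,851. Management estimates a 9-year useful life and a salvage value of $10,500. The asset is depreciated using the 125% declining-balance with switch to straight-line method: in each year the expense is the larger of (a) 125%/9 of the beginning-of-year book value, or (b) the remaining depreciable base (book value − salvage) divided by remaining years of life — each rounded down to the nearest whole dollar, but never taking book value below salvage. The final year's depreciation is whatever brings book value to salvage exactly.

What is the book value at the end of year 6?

Depreciable base = $145,851 − $10,500 = $135,351.
Year 1: DB = ⌊$145,851 × 125%/9⌋ = $20,257; SL = ⌊$135,351/9⌋ = $15,039 → take DB $20,257. Book value $125,594.
Year 2: DB = ⌊$125,594 × 125%/9⌋ = $17,443; SL = ⌊$115,094/8⌋ = $14,386 → take DB $17,443. Book value $108,151.
Year 3: DB = ⌊$108,151 × 125%/9⌋ = $15,020; SL = ⌊$97,651/7⌋ = $13,950 → take DB $15,020. Book value $93,131.
Year 4: DB = ⌊$93,131 × 125%/9⌋ = $12,934; SL = ⌊$82,631/6⌋ = $13,771 → take SL $13,771. Book value $79,360.
Year 5: DB = ⌊$79,360 × 125%/9⌋ = $11,022; SL = ⌊$68,860/5⌋ = $13,772 → take SL $13,772. Book value $65,588.
Year 6: DB = ⌊$65,588 × 125%/9⌋ = $9,109; SL = ⌊$55,088/4⌋ = $13,772 → take SL $13,772. Book value $51,816.

$51,816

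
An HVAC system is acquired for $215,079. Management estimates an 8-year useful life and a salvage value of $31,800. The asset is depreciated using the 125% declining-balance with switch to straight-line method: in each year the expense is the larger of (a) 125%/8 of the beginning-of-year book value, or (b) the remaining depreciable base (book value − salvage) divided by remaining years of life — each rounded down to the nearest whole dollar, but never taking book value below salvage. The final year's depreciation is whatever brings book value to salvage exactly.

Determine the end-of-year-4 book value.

$109,008

Depreciable base = $215,079 − $31,800 = $183,279.
Year 1: DB = ⌊$215,079 × 125%/8⌋ = $33,606; SL = ⌊$183,279/8⌋ = $22,909 → take DB $33,606. Book value $181,473.
Year 2: DB = ⌊$181,473 × 125%/8⌋ = $28,355; SL = ⌊$149,673/7⌋ = $21,381 → take DB $28,355. Book value $153,118.
Year 3: DB = ⌊$153,118 × 125%/8⌋ = $23,924; SL = ⌊$121,318/6⌋ = $20,219 → take DB $23,924. Book value $129,194.
Year 4: DB = ⌊$129,194 × 125%/8⌋ = $20,186; SL = ⌊$97,394/5⌋ = $19,478 → take DB $20,186. Book value $109,008.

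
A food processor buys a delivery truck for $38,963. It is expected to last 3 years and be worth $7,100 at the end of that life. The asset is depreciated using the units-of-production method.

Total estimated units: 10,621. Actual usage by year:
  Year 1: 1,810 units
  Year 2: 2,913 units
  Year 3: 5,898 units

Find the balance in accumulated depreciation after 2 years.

Depreciable base = $38,963 − $7,100 = $31,863.
Rate = $31,863 / 10,621 units = $3 per unit.
Year 1: 1,810 × $3 = $5,430. Book value $33,533.
Year 2: 2,913 × $3 = $8,739. Book value $24,794.
Accumulated through year 2 = $38,963 − $24,794 = $14,169.

$14,169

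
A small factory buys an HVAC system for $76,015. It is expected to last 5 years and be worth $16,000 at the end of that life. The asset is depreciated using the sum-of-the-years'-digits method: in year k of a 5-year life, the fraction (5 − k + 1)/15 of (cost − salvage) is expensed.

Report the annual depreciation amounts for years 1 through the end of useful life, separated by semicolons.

$20,005; $16,004; $12,003; $8,002; $4,001

Depreciable base = $76,015 − $16,000 = $60,015.
Sum of the years' digits = 5+4+3+2+1 = 15.
Year 1: $60,015 × 5/15 = $20,005. Book value $56,010.
Year 2: $60,015 × 4/15 = $16,004. Book value $40,006.
Year 3: $60,015 × 3/15 = $12,003. Book value $28,003.
Year 4: $60,015 × 2/15 = $8,002. Book value $20,001.
Year 5: $60,015 × 1/15 = $4,001. Book value $16,000.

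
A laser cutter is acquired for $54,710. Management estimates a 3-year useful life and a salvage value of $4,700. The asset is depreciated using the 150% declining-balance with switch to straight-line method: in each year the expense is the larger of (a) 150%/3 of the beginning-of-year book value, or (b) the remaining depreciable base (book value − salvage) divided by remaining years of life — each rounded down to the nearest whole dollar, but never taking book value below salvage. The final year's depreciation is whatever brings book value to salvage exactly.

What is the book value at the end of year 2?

Depreciable base = $54,710 − $4,700 = $50,010.
Year 1: DB = ⌊$54,710 × 150%/3⌋ = $27,355; SL = ⌊$50,010/3⌋ = $16,670 → take DB $27,355. Book value $27,355.
Year 2: DB = ⌊$27,355 × 150%/3⌋ = $13,677; SL = ⌊$22,655/2⌋ = $11,327 → take DB $13,677. Book value $13,678.

$13,678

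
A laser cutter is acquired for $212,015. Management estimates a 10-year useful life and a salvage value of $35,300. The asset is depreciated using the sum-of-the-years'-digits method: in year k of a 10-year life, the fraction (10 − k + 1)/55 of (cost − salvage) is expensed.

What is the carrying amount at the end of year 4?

$102,773

Depreciable base = $212,015 − $35,300 = $176,715.
Sum of the years' digits = 10+9+8+7+6+5+4+3+2+1 = 55.
Year 1: $176,715 × 10/55 = $32,130. Book value $179,885.
Year 2: $176,715 × 9/55 = $28,917. Book value $150,968.
Year 3: $176,715 × 8/55 = $25,704. Book value $125,264.
Year 4: $176,715 × 7/55 = $22,491. Book value $102,773.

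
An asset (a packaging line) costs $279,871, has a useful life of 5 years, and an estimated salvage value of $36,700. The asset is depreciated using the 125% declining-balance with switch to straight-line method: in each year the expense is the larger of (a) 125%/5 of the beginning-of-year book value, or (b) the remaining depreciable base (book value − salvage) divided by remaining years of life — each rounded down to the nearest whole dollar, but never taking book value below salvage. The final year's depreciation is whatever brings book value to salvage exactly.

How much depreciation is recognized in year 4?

Depreciable base = $279,871 − $36,700 = $243,171.
Year 1: DB = ⌊$279,871 × 125%/5⌋ = $69,967; SL = ⌊$243,171/5⌋ = $48,634 → take DB $69,967. Book value $209,904.
Year 2: DB = ⌊$209,904 × 125%/5⌋ = $52,476; SL = ⌊$173,204/4⌋ = $43,301 → take DB $52,476. Book value $157,428.
Year 3: DB = ⌊$157,428 × 125%/5⌋ = $39,357; SL = ⌊$120,728/3⌋ = $40,242 → take SL $40,242. Book value $117,186.
Year 4: DB = ⌊$117,186 × 125%/5⌋ = $29,296; SL = ⌊$80,486/2⌋ = $40,243 → take SL $40,243. Book value $76,943.

$40,243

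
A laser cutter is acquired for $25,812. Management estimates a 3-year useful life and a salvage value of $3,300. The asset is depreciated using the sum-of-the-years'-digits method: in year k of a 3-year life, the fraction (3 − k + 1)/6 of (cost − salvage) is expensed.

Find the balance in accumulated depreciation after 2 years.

Depreciable base = $25,812 − $3,300 = $22,512.
Sum of the years' digits = 3+2+1 = 6.
Year 1: $22,512 × 3/6 = $11,256. Book value $14,556.
Year 2: $22,512 × 2/6 = $7,504. Book value $7,052.
Accumulated through year 2 = $25,812 − $7,052 = $18,760.

$18,760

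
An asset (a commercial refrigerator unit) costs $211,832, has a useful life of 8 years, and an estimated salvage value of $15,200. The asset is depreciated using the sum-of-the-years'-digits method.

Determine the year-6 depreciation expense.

$16,386

Depreciable base = $211,832 − $15,200 = $196,632.
Sum of the years' digits = 8+7+6+5+4+3+2+1 = 36.
Year 1: $196,632 × 8/36 = $43,696. Book value $168,136.
Year 2: $196,632 × 7/36 = $38,234. Book value $129,902.
Year 3: $196,632 × 6/36 = $32,772. Book value $97,130.
Year 4: $196,632 × 5/36 = $27,310. Book value $69,820.
Year 5: $196,632 × 4/36 = $21,848. Book value $47,972.
Year 6: $196,632 × 3/36 = $16,386. Book value $31,586.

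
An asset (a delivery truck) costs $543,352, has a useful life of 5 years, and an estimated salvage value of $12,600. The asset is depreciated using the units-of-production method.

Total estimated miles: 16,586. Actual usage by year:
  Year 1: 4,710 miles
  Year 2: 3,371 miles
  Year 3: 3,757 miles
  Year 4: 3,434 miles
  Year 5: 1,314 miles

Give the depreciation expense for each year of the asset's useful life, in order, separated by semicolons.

Depreciable base = $543,352 − $12,600 = $530,752.
Rate = $530,752 / 16,586 miles = $32 per mile.
Year 1: 4,710 × $32 = $150,720. Book value $392,632.
Year 2: 3,371 × $32 = $107,872. Book value $284,760.
Year 3: 3,757 × $32 = $120,224. Book value $164,536.
Year 4: 3,434 × $32 = $109,888. Book value $54,648.
Year 5: 1,314 × $32 = $42,048. Book value $12,600.

$150,720; $107,872; $120,224; $109,888; $42,048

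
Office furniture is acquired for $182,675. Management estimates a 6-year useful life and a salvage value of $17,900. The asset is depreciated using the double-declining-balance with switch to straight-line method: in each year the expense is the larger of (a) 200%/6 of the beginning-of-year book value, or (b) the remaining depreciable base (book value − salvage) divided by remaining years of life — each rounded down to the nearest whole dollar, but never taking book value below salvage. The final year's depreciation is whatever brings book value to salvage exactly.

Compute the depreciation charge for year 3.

Depreciable base = $182,675 − $17,900 = $164,775.
Year 1: DB = ⌊$182,675 × 200%/6⌋ = $60,891; SL = ⌊$164,775/6⌋ = $27,462 → take DB $60,891. Book value $121,784.
Year 2: DB = ⌊$121,784 × 200%/6⌋ = $40,594; SL = ⌊$103,884/5⌋ = $20,776 → take DB $40,594. Book value $81,190.
Year 3: DB = ⌊$81,190 × 200%/6⌋ = $27,063; SL = ⌊$63,290/4⌋ = $15,822 → take DB $27,063. Book value $54,127.

$27,063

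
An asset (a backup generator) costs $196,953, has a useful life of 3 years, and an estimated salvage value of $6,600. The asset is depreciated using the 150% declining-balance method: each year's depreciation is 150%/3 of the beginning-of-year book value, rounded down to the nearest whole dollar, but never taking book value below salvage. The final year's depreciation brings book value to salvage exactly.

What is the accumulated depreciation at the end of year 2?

Depreciable base = $196,953 − $6,600 = $190,353.
Year 1: ⌊$196,953 × 150%/3⌋ = $98,476. Book value $98,477.
Year 2: ⌊$98,477 × 150%/3⌋ = $49,238. Book value $49,239.
Accumulated through year 2 = $196,953 − $49,239 = $147,714.

$147,714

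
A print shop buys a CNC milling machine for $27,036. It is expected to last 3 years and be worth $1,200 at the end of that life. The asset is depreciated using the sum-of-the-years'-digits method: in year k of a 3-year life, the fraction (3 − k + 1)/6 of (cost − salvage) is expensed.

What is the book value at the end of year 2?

Depreciable base = $27,036 − $1,200 = $25,836.
Sum of the years' digits = 3+2+1 = 6.
Year 1: $25,836 × 3/6 = $12,918. Book value $14,118.
Year 2: $25,836 × 2/6 = $8,612. Book value $5,506.

$5,506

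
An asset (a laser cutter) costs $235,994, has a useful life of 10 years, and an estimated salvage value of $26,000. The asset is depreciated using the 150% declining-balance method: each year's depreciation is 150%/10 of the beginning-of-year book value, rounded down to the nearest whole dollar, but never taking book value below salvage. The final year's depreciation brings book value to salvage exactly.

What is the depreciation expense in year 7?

$13,351

Depreciable base = $235,994 − $26,000 = $209,994.
Year 1: ⌊$235,994 × 150%/10⌋ = $35,399. Book value $200,595.
Year 2: ⌊$200,595 × 150%/10⌋ = $30,089. Book value $170,506.
Year 3: ⌊$170,506 × 150%/10⌋ = $25,575. Book value $144,931.
Year 4: ⌊$144,931 × 150%/10⌋ = $21,739. Book value $123,192.
Year 5: ⌊$123,192 × 150%/10⌋ = $18,478. Book value $104,714.
Year 6: ⌊$104,714 × 150%/10⌋ = $15,707. Book value $89,007.
Year 7: ⌊$89,007 × 150%/10⌋ = $13,351. Book value $75,656.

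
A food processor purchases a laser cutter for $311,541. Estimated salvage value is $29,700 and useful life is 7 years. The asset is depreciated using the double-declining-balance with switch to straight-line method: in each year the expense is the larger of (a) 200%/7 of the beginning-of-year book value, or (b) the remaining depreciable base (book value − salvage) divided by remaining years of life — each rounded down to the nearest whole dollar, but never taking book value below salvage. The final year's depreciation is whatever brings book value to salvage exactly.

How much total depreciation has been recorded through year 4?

Depreciable base = $311,541 − $29,700 = $281,841.
Year 1: DB = ⌊$311,541 × 200%/7⌋ = $89,011; SL = ⌊$281,841/7⌋ = $40,263 → take DB $89,011. Book value $222,530.
Year 2: DB = ⌊$222,530 × 200%/7⌋ = $63,580; SL = ⌊$192,830/6⌋ = $32,138 → take DB $63,580. Book value $158,950.
Year 3: DB = ⌊$158,950 × 200%/7⌋ = $45,414; SL = ⌊$129,250/5⌋ = $25,850 → take DB $45,414. Book value $113,536.
Year 4: DB = ⌊$113,536 × 200%/7⌋ = $32,438; SL = ⌊$83,836/4⌋ = $20,959 → take DB $32,438. Book value $81,098.
Accumulated through year 4 = $311,541 − $81,098 = $230,443.

$230,443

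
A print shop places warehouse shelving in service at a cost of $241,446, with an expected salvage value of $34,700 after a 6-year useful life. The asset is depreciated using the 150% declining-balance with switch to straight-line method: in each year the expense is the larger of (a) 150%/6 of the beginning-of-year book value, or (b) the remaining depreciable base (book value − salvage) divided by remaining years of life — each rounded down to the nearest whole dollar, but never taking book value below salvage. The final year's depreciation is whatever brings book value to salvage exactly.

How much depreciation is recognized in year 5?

$20,848

Depreciable base = $241,446 − $34,700 = $206,746.
Year 1: DB = ⌊$241,446 × 150%/6⌋ = $60,361; SL = ⌊$206,746/6⌋ = $34,457 → take DB $60,361. Book value $181,085.
Year 2: DB = ⌊$181,085 × 150%/6⌋ = $45,271; SL = ⌊$146,385/5⌋ = $29,277 → take DB $45,271. Book value $135,814.
Year 3: DB = ⌊$135,814 × 150%/6⌋ = $33,953; SL = ⌊$101,114/4⌋ = $25,278 → take DB $33,953. Book value $101,861.
Year 4: DB = ⌊$101,861 × 150%/6⌋ = $25,465; SL = ⌊$67,161/3⌋ = $22,387 → take DB $25,465. Book value $76,396.
Year 5: DB = ⌊$76,396 × 150%/6⌋ = $19,099; SL = ⌊$41,696/2⌋ = $20,848 → take SL $20,848. Book value $55,548.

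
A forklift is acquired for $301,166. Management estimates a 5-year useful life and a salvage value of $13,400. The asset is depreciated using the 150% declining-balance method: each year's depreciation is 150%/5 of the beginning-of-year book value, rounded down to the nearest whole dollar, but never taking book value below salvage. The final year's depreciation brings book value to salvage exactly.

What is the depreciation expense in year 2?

Depreciable base = $301,166 − $13,400 = $287,766.
Year 1: ⌊$301,166 × 150%/5⌋ = $90,349. Book value $210,817.
Year 2: ⌊$210,817 × 150%/5⌋ = $63,245. Book value $147,572.

$63,245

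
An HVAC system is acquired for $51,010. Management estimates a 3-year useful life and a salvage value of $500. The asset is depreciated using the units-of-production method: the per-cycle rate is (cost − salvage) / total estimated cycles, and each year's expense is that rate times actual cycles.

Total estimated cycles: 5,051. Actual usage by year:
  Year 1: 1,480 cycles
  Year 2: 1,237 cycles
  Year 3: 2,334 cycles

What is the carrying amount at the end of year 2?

$23,840

Depreciable base = $51,010 − $500 = $50,510.
Rate = $50,510 / 5,051 cycles = $10 per cycle.
Year 1: 1,480 × $10 = $14,800. Book value $36,210.
Year 2: 1,237 × $10 = $12,370. Book value $23,840.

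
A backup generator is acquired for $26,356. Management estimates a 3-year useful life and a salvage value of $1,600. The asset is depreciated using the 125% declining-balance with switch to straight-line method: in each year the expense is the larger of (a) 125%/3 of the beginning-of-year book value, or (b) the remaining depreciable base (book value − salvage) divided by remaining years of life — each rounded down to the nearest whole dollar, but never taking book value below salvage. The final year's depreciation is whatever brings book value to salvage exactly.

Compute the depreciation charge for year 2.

$6,887

Depreciable base = $26,356 − $1,600 = $24,756.
Year 1: DB = ⌊$26,356 × 125%/3⌋ = $10,981; SL = ⌊$24,756/3⌋ = $8,252 → take DB $10,981. Book value $15,375.
Year 2: DB = ⌊$15,375 × 125%/3⌋ = $6,406; SL = ⌊$13,775/2⌋ = $6,887 → take SL $6,887. Book value $8,488.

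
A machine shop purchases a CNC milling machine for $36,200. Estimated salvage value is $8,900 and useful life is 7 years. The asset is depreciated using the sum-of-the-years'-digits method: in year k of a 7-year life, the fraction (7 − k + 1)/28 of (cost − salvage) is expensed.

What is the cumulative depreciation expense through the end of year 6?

$26,325

Depreciable base = $36,200 − $8,900 = $27,300.
Sum of the years' digits = 7+6+5+4+3+2+1 = 28.
Year 1: $27,300 × 7/28 = $6,825. Book value $29,375.
Year 2: $27,300 × 6/28 = $5,850. Book value $23,525.
Year 3: $27,300 × 5/28 = $4,875. Book value $18,650.
Year 4: $27,300 × 4/28 = $3,900. Book value $14,750.
Year 5: $27,300 × 3/28 = $2,925. Book value $11,825.
Year 6: $27,300 × 2/28 = $1,950. Book value $9,875.
Accumulated through year 6 = $36,200 − $9,875 = $26,325.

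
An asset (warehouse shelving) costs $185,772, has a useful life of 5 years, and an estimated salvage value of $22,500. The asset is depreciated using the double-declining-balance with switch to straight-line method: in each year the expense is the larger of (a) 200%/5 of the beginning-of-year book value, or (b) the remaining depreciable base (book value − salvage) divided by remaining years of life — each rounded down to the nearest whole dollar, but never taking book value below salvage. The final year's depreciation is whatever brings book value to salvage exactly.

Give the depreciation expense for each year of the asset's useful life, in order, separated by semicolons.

$74,308; $44,585; $26,751; $16,051; $1,577

Depreciable base = $185,772 − $22,500 = $163,272.
Year 1: DB = ⌊$185,772 × 200%/5⌋ = $74,308; SL = ⌊$163,272/5⌋ = $32,654 → take DB $74,308. Book value $111,464.
Year 2: DB = ⌊$111,464 × 200%/5⌋ = $44,585; SL = ⌊$88,964/4⌋ = $22,241 → take DB $44,585. Book value $66,879.
Year 3: DB = ⌊$66,879 × 200%/5⌋ = $26,751; SL = ⌊$44,379/3⌋ = $14,793 → take DB $26,751. Book value $40,128.
Year 4: DB = ⌊$40,128 × 200%/5⌋ = $16,051; SL = ⌊$17,628/2⌋ = $8,814 → take DB $16,051. Book value $24,077.
Year 5 (final): $24,077 − $22,500 = $1,577. Book value $22,500.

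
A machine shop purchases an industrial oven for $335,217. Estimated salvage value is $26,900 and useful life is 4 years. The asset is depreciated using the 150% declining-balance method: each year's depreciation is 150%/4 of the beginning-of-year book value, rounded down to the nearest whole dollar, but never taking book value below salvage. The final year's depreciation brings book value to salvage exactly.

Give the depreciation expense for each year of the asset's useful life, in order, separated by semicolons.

Depreciable base = $335,217 − $26,900 = $308,317.
Year 1: ⌊$335,217 × 150%/4⌋ = $125,706. Book value $209,511.
Year 2: ⌊$209,511 × 150%/4⌋ = $78,566. Book value $130,945.
Year 3: ⌊$130,945 × 150%/4⌋ = $49,104. Book value $81,841.
Year 4 (final): $81,841 − $26,900 = $54,941. Book value $26,900.

$125,706; $78,566; $49,104; $54,941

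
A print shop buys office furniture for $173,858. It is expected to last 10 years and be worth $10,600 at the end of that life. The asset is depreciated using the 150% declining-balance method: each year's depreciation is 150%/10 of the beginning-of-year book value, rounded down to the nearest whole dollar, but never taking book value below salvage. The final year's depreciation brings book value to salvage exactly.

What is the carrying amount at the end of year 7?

$55,738

Depreciable base = $173,858 − $10,600 = $163,258.
Year 1: ⌊$173,858 × 150%/10⌋ = $26,078. Book value $147,780.
Year 2: ⌊$147,780 × 150%/10⌋ = $22,167. Book value $125,613.
Year 3: ⌊$125,613 × 150%/10⌋ = $18,841. Book value $106,772.
Year 4: ⌊$106,772 × 150%/10⌋ = $16,015. Book value $90,757.
Year 5: ⌊$90,757 × 150%/10⌋ = $13,613. Book value $77,144.
Year 6: ⌊$77,144 × 150%/10⌋ = $11,571. Book value $65,573.
Year 7: ⌊$65,573 × 150%/10⌋ = $9,835. Book value $55,738.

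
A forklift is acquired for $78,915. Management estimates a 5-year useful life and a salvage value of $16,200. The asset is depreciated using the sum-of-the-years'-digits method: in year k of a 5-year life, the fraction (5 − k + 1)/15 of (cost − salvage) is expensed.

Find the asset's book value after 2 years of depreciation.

$41,286

Depreciable base = $78,915 − $16,200 = $62,715.
Sum of the years' digits = 5+4+3+2+1 = 15.
Year 1: $62,715 × 5/15 = $20,905. Book value $58,010.
Year 2: $62,715 × 4/15 = $16,724. Book value $41,286.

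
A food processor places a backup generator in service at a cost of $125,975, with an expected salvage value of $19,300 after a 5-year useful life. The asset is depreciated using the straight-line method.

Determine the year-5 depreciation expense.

Depreciable base = $125,975 − $19,300 = $106,675.
Annual expense = $106,675 / 5 = $21,335.

$21,335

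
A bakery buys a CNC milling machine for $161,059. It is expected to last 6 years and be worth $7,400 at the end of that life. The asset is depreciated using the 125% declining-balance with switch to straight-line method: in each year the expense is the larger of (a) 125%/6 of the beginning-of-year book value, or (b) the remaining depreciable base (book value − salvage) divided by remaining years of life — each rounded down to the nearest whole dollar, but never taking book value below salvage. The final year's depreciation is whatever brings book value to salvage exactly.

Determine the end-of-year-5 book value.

$30,786

Depreciable base = $161,059 − $7,400 = $153,659.
Year 1: DB = ⌊$161,059 × 125%/6⌋ = $33,553; SL = ⌊$153,659/6⌋ = $25,609 → take DB $33,553. Book value $127,506.
Year 2: DB = ⌊$127,506 × 125%/6⌋ = $26,563; SL = ⌊$120,106/5⌋ = $24,021 → take DB $26,563. Book value $100,943.
Year 3: DB = ⌊$100,943 × 125%/6⌋ = $21,029; SL = ⌊$93,543/4⌋ = $23,385 → take SL $23,385. Book value $77,558.
Year 4: DB = ⌊$77,558 × 125%/6⌋ = $16,157; SL = ⌊$70,158/3⌋ = $23,386 → take SL $23,386. Book value $54,172.
Year 5: DB = ⌊$54,172 × 125%/6⌋ = $11,285; SL = ⌊$46,772/2⌋ = $23,386 → take SL $23,386. Book value $30,786.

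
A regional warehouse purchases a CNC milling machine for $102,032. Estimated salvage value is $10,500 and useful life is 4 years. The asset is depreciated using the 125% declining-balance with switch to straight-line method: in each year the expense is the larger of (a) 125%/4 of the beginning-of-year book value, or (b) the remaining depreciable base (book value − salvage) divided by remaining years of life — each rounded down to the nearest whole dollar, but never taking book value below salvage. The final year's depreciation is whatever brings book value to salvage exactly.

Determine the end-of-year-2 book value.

Depreciable base = $102,032 − $10,500 = $91,532.
Year 1: DB = ⌊$102,032 × 125%/4⌋ = $31,885; SL = ⌊$91,532/4⌋ = $22,883 → take DB $31,885. Book value $70,147.
Year 2: DB = ⌊$70,147 × 125%/4⌋ = $21,920; SL = ⌊$59,647/3⌋ = $19,882 → take DB $21,920. Book value $48,227.

$48,227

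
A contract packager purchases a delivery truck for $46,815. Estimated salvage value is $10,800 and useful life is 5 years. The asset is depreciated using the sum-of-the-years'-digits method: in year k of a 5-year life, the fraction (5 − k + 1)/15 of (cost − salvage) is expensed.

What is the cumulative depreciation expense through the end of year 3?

$28,812

Depreciable base = $46,815 − $10,800 = $36,015.
Sum of the years' digits = 5+4+3+2+1 = 15.
Year 1: $36,015 × 5/15 = $12,005. Book value $34,810.
Year 2: $36,015 × 4/15 = $9,604. Book value $25,206.
Year 3: $36,015 × 3/15 = $7,203. Book value $18,003.
Accumulated through year 3 = $46,815 − $18,003 = $28,812.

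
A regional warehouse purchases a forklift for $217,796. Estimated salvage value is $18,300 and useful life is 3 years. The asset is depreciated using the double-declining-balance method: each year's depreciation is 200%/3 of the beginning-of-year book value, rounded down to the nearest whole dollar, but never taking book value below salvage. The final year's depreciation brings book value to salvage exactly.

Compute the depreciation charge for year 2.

$48,399

Depreciable base = $217,796 − $18,300 = $199,496.
Year 1: ⌊$217,796 × 200%/3⌋ = $145,197. Book value $72,599.
Year 2: ⌊$72,599 × 200%/3⌋ = $48,399. Book value $24,200.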